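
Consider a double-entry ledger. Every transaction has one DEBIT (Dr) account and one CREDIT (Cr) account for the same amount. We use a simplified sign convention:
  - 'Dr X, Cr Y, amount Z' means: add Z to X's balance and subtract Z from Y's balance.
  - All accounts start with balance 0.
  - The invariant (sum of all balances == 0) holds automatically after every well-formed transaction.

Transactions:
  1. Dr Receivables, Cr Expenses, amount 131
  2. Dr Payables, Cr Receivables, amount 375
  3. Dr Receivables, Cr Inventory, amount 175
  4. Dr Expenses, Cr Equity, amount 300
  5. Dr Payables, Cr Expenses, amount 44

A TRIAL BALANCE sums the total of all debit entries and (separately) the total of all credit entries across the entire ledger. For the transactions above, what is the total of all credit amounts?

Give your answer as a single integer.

Answer: 1025

Derivation:
Txn 1: credit+=131
Txn 2: credit+=375
Txn 3: credit+=175
Txn 4: credit+=300
Txn 5: credit+=44
Total credits = 1025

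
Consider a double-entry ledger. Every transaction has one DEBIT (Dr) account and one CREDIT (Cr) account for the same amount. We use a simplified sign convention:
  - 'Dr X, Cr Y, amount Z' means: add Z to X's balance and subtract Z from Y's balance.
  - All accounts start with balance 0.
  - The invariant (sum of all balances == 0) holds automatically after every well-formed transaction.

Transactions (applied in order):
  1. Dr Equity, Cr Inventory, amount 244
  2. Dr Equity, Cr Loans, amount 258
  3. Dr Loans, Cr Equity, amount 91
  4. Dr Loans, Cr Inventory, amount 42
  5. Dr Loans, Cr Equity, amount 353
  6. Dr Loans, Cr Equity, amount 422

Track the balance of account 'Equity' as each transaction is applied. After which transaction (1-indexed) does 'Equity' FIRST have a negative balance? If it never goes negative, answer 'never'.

After txn 1: Equity=244
After txn 2: Equity=502
After txn 3: Equity=411
After txn 4: Equity=411
After txn 5: Equity=58
After txn 6: Equity=-364

Answer: 6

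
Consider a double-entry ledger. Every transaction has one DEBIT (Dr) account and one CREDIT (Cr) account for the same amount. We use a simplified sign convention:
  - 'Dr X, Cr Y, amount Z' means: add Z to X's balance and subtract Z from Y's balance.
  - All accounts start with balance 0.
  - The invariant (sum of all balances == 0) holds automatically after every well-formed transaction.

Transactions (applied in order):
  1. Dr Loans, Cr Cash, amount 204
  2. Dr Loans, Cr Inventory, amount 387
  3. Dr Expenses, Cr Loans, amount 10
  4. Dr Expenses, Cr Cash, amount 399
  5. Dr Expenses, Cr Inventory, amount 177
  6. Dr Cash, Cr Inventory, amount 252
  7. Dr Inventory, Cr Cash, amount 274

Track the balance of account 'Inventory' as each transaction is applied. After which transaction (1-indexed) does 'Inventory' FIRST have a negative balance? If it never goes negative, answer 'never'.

After txn 1: Inventory=0
After txn 2: Inventory=-387

Answer: 2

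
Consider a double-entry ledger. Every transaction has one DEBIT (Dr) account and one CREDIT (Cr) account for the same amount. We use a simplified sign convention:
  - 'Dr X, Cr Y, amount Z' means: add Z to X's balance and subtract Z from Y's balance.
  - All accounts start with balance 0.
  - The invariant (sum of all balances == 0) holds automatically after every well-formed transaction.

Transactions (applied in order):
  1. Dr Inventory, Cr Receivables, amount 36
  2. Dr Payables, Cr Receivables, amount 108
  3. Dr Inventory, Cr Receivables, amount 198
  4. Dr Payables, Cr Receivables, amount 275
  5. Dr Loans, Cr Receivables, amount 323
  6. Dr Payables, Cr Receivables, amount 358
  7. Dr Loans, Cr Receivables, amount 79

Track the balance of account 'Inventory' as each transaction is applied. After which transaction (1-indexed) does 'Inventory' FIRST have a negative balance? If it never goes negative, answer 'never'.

Answer: never

Derivation:
After txn 1: Inventory=36
After txn 2: Inventory=36
After txn 3: Inventory=234
After txn 4: Inventory=234
After txn 5: Inventory=234
After txn 6: Inventory=234
After txn 7: Inventory=234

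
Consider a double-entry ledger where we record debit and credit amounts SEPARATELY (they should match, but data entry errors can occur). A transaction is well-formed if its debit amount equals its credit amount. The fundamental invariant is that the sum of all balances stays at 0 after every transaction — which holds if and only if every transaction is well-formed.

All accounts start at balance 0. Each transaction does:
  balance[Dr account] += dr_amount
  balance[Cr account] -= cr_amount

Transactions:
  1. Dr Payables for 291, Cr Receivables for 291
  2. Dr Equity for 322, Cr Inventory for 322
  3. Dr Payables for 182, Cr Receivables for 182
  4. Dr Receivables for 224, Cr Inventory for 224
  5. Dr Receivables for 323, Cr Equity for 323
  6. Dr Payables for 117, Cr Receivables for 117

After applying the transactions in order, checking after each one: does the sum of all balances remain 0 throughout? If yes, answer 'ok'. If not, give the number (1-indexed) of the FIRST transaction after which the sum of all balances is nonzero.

After txn 1: dr=291 cr=291 sum_balances=0
After txn 2: dr=322 cr=322 sum_balances=0
After txn 3: dr=182 cr=182 sum_balances=0
After txn 4: dr=224 cr=224 sum_balances=0
After txn 5: dr=323 cr=323 sum_balances=0
After txn 6: dr=117 cr=117 sum_balances=0

Answer: ok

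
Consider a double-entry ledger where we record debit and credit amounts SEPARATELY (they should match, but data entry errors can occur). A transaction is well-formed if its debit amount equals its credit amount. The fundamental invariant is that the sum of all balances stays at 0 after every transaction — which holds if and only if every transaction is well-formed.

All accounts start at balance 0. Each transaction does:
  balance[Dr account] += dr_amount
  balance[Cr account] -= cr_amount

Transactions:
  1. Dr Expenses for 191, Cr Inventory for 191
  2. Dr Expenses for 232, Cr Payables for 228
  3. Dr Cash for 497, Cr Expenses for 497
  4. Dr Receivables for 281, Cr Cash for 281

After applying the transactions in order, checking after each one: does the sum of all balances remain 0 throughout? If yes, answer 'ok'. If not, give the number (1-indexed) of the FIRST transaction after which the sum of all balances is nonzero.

Answer: 2

Derivation:
After txn 1: dr=191 cr=191 sum_balances=0
After txn 2: dr=232 cr=228 sum_balances=4
After txn 3: dr=497 cr=497 sum_balances=4
After txn 4: dr=281 cr=281 sum_balances=4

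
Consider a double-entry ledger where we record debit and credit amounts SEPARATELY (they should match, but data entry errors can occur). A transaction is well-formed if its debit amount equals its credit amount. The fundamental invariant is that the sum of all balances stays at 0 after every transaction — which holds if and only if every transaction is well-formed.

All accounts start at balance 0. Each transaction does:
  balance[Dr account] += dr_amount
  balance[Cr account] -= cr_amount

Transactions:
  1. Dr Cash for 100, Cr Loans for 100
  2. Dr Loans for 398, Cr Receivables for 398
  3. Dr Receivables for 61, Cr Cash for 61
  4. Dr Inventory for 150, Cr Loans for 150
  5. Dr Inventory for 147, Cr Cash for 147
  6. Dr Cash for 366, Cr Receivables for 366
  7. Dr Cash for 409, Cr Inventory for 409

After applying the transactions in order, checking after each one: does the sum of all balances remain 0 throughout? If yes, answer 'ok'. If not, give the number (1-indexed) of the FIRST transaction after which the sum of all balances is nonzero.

After txn 1: dr=100 cr=100 sum_balances=0
After txn 2: dr=398 cr=398 sum_balances=0
After txn 3: dr=61 cr=61 sum_balances=0
After txn 4: dr=150 cr=150 sum_balances=0
After txn 5: dr=147 cr=147 sum_balances=0
After txn 6: dr=366 cr=366 sum_balances=0
After txn 7: dr=409 cr=409 sum_balances=0

Answer: ok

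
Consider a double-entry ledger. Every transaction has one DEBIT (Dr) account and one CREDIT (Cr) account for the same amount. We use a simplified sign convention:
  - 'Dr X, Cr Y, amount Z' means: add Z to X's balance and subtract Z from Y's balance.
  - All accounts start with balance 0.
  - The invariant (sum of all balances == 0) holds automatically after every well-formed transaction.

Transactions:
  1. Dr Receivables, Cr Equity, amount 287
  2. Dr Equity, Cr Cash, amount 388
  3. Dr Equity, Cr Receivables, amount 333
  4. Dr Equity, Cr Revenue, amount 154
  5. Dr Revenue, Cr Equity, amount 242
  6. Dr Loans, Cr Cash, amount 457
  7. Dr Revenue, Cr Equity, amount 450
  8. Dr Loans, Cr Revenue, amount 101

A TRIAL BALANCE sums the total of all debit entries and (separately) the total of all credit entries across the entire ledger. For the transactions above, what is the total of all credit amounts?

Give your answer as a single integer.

Txn 1: credit+=287
Txn 2: credit+=388
Txn 3: credit+=333
Txn 4: credit+=154
Txn 5: credit+=242
Txn 6: credit+=457
Txn 7: credit+=450
Txn 8: credit+=101
Total credits = 2412

Answer: 2412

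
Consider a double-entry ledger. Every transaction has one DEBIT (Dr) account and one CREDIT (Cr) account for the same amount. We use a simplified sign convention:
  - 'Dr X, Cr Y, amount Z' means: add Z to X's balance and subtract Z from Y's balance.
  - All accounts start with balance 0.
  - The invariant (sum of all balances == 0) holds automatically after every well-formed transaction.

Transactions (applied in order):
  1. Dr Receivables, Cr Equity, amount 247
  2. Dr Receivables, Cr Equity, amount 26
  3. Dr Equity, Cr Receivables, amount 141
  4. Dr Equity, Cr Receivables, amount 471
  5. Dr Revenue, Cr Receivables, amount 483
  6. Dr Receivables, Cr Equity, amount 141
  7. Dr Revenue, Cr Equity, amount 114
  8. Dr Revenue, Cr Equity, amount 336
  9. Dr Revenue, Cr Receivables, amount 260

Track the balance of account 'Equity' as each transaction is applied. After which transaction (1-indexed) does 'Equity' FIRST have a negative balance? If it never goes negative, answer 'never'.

Answer: 1

Derivation:
After txn 1: Equity=-247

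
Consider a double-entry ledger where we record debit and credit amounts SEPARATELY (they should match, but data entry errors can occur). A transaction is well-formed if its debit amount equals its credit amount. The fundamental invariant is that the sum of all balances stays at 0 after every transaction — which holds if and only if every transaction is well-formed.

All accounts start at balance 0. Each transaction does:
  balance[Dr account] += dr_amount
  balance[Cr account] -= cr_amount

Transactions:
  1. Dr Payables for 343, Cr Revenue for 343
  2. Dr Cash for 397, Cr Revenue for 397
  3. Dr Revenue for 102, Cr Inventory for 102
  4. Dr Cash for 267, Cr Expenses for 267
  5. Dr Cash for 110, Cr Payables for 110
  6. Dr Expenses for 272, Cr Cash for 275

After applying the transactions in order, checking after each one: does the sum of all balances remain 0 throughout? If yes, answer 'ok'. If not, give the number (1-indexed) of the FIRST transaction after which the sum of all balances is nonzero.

Answer: 6

Derivation:
After txn 1: dr=343 cr=343 sum_balances=0
After txn 2: dr=397 cr=397 sum_balances=0
After txn 3: dr=102 cr=102 sum_balances=0
After txn 4: dr=267 cr=267 sum_balances=0
After txn 5: dr=110 cr=110 sum_balances=0
After txn 6: dr=272 cr=275 sum_balances=-3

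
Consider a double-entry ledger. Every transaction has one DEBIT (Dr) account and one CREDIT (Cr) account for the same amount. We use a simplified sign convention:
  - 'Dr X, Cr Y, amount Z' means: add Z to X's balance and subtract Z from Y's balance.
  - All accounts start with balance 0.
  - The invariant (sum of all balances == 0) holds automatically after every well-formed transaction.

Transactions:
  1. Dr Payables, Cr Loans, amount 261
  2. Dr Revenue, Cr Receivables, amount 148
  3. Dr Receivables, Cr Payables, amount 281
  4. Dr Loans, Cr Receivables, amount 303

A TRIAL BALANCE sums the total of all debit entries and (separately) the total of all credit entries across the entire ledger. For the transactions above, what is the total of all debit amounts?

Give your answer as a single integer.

Answer: 993

Derivation:
Txn 1: debit+=261
Txn 2: debit+=148
Txn 3: debit+=281
Txn 4: debit+=303
Total debits = 993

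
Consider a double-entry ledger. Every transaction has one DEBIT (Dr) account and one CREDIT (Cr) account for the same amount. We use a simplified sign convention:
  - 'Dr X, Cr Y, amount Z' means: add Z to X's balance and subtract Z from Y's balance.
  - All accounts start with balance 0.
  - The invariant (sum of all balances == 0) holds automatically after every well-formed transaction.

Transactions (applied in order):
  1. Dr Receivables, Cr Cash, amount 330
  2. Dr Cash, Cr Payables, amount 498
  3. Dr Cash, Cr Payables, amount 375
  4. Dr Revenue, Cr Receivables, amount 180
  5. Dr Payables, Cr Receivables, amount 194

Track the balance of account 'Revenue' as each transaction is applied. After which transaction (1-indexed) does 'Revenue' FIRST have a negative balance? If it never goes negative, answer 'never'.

Answer: never

Derivation:
After txn 1: Revenue=0
After txn 2: Revenue=0
After txn 3: Revenue=0
After txn 4: Revenue=180
After txn 5: Revenue=180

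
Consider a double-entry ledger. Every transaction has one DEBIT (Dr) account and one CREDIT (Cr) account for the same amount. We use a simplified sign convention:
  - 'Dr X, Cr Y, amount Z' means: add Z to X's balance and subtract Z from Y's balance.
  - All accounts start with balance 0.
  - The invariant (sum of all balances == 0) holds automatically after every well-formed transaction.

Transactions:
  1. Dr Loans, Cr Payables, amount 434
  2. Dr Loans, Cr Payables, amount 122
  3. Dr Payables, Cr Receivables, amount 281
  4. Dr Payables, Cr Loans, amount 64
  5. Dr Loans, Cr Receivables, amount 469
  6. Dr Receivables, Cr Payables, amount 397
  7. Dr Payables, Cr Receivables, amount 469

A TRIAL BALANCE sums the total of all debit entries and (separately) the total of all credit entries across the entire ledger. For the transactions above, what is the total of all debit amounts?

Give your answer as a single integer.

Txn 1: debit+=434
Txn 2: debit+=122
Txn 3: debit+=281
Txn 4: debit+=64
Txn 5: debit+=469
Txn 6: debit+=397
Txn 7: debit+=469
Total debits = 2236

Answer: 2236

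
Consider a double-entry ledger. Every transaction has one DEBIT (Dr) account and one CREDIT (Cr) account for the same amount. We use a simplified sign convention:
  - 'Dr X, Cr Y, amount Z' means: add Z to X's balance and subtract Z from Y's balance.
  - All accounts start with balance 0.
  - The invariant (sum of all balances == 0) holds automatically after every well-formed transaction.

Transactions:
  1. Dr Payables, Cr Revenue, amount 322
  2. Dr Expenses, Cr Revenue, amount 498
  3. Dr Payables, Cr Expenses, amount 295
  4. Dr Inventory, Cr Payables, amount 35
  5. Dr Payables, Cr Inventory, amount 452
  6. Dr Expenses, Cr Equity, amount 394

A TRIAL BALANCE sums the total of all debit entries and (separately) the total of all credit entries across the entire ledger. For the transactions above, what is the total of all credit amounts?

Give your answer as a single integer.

Txn 1: credit+=322
Txn 2: credit+=498
Txn 3: credit+=295
Txn 4: credit+=35
Txn 5: credit+=452
Txn 6: credit+=394
Total credits = 1996

Answer: 1996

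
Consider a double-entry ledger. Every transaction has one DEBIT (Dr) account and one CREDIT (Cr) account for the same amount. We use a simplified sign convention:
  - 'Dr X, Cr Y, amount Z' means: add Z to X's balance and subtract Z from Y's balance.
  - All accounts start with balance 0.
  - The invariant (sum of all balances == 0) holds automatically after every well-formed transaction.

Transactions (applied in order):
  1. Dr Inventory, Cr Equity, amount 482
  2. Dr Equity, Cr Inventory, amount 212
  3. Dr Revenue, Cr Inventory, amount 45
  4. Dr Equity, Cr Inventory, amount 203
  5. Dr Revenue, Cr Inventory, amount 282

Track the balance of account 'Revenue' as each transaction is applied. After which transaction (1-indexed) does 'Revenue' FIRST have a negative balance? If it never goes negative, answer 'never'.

After txn 1: Revenue=0
After txn 2: Revenue=0
After txn 3: Revenue=45
After txn 4: Revenue=45
After txn 5: Revenue=327

Answer: never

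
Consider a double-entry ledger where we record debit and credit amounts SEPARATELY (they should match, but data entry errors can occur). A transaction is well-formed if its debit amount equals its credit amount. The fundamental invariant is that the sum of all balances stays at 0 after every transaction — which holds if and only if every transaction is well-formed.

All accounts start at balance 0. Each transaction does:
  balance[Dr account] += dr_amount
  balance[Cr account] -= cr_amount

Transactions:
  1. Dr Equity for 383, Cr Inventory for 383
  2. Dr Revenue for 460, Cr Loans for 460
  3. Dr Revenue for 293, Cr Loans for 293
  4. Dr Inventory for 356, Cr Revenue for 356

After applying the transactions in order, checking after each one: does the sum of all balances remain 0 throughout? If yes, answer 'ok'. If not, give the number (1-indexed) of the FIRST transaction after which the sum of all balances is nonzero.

After txn 1: dr=383 cr=383 sum_balances=0
After txn 2: dr=460 cr=460 sum_balances=0
After txn 3: dr=293 cr=293 sum_balances=0
After txn 4: dr=356 cr=356 sum_balances=0

Answer: ok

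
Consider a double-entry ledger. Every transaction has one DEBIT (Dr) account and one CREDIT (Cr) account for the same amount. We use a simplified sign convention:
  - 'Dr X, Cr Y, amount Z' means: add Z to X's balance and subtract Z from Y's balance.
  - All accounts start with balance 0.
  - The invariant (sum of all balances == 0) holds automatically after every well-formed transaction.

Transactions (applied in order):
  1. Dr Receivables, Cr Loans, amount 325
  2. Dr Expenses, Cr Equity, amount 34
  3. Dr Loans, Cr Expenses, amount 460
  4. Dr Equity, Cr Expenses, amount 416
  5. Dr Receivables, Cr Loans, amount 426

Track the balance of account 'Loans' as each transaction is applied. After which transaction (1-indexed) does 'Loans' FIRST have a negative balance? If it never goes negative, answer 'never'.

Answer: 1

Derivation:
After txn 1: Loans=-325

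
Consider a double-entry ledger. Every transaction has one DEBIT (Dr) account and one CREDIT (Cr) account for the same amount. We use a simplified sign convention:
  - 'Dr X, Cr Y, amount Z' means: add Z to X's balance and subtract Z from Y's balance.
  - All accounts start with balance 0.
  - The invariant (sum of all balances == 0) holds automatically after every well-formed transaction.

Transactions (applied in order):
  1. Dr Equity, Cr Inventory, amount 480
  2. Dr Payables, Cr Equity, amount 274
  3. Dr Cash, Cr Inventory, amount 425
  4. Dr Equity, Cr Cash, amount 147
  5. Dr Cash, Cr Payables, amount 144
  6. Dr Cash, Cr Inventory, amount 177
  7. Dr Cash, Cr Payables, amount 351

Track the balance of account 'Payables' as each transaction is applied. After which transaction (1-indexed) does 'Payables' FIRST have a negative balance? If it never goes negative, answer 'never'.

After txn 1: Payables=0
After txn 2: Payables=274
After txn 3: Payables=274
After txn 4: Payables=274
After txn 5: Payables=130
After txn 6: Payables=130
After txn 7: Payables=-221

Answer: 7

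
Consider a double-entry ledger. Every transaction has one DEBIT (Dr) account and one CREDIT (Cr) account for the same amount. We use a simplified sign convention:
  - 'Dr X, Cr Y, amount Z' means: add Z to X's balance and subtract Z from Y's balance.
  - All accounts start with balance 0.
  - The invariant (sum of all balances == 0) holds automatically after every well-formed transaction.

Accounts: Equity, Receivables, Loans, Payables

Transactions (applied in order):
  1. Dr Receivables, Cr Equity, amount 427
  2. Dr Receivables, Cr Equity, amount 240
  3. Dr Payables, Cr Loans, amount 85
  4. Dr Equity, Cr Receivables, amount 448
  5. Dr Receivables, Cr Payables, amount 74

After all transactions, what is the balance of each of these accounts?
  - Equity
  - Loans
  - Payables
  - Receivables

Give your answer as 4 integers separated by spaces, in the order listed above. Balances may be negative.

After txn 1 (Dr Receivables, Cr Equity, amount 427): Equity=-427 Receivables=427
After txn 2 (Dr Receivables, Cr Equity, amount 240): Equity=-667 Receivables=667
After txn 3 (Dr Payables, Cr Loans, amount 85): Equity=-667 Loans=-85 Payables=85 Receivables=667
After txn 4 (Dr Equity, Cr Receivables, amount 448): Equity=-219 Loans=-85 Payables=85 Receivables=219
After txn 5 (Dr Receivables, Cr Payables, amount 74): Equity=-219 Loans=-85 Payables=11 Receivables=293

Answer: -219 -85 11 293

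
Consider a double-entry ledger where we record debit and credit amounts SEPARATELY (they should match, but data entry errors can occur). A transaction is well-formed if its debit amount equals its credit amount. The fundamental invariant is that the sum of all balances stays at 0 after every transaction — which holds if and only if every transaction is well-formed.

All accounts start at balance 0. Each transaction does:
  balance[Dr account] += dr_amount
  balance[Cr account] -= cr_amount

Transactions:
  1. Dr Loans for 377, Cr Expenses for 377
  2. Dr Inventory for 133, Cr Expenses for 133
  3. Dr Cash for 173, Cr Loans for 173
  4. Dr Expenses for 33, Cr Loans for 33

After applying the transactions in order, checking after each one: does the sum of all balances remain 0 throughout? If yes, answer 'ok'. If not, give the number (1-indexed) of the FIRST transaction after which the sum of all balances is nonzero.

After txn 1: dr=377 cr=377 sum_balances=0
After txn 2: dr=133 cr=133 sum_balances=0
After txn 3: dr=173 cr=173 sum_balances=0
After txn 4: dr=33 cr=33 sum_balances=0

Answer: ok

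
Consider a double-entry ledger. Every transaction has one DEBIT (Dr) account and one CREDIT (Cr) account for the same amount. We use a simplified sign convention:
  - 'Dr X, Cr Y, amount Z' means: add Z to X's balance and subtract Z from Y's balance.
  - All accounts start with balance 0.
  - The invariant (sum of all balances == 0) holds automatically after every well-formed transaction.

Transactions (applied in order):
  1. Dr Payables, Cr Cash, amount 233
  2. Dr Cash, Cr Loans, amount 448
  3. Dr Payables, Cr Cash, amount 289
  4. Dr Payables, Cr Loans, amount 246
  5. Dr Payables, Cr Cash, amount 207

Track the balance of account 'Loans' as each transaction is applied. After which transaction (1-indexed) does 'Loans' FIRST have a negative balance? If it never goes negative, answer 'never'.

After txn 1: Loans=0
After txn 2: Loans=-448

Answer: 2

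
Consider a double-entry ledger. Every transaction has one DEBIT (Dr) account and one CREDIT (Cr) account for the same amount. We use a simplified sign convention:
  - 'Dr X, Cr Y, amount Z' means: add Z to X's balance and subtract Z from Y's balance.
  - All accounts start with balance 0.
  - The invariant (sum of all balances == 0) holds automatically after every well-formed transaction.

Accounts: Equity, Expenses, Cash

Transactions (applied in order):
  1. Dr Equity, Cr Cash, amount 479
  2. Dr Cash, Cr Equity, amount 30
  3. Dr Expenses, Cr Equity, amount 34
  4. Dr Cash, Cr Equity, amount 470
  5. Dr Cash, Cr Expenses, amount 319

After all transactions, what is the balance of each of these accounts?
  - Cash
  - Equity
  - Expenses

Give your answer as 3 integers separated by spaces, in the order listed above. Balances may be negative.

After txn 1 (Dr Equity, Cr Cash, amount 479): Cash=-479 Equity=479
After txn 2 (Dr Cash, Cr Equity, amount 30): Cash=-449 Equity=449
After txn 3 (Dr Expenses, Cr Equity, amount 34): Cash=-449 Equity=415 Expenses=34
After txn 4 (Dr Cash, Cr Equity, amount 470): Cash=21 Equity=-55 Expenses=34
After txn 5 (Dr Cash, Cr Expenses, amount 319): Cash=340 Equity=-55 Expenses=-285

Answer: 340 -55 -285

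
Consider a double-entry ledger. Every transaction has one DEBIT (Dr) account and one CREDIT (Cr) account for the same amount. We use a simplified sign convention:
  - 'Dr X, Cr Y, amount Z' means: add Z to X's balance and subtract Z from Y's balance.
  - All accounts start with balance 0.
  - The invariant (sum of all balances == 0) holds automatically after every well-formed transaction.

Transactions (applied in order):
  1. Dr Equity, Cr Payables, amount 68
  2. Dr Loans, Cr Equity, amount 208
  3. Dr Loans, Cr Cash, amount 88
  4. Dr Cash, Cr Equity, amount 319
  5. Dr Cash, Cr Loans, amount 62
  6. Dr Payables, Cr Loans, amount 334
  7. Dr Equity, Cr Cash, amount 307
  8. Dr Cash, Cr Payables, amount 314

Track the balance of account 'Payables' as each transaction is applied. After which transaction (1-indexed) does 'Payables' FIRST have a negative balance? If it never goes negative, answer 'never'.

Answer: 1

Derivation:
After txn 1: Payables=-68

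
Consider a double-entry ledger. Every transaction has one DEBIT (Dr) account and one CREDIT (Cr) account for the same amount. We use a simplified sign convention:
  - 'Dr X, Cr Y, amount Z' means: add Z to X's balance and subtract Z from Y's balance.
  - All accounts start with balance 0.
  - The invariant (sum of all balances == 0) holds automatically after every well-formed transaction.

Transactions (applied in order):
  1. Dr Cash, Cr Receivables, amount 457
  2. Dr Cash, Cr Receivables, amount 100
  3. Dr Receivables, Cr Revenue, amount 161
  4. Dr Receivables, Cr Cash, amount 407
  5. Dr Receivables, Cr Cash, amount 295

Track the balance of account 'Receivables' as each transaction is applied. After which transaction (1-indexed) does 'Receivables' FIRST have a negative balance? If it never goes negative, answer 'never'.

Answer: 1

Derivation:
After txn 1: Receivables=-457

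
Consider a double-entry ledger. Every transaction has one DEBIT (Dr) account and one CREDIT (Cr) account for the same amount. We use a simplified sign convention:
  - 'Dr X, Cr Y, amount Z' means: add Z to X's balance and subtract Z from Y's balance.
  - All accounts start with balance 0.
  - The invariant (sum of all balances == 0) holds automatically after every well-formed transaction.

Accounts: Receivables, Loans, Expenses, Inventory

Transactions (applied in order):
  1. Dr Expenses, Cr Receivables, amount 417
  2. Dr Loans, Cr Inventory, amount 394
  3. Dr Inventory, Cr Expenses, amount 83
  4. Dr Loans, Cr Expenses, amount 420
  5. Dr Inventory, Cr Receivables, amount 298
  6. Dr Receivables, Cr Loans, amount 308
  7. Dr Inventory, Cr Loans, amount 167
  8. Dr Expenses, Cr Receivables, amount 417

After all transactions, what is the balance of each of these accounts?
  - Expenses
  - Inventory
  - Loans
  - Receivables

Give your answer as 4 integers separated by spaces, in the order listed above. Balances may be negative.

Answer: 331 154 339 -824

Derivation:
After txn 1 (Dr Expenses, Cr Receivables, amount 417): Expenses=417 Receivables=-417
After txn 2 (Dr Loans, Cr Inventory, amount 394): Expenses=417 Inventory=-394 Loans=394 Receivables=-417
After txn 3 (Dr Inventory, Cr Expenses, amount 83): Expenses=334 Inventory=-311 Loans=394 Receivables=-417
After txn 4 (Dr Loans, Cr Expenses, amount 420): Expenses=-86 Inventory=-311 Loans=814 Receivables=-417
After txn 5 (Dr Inventory, Cr Receivables, amount 298): Expenses=-86 Inventory=-13 Loans=814 Receivables=-715
After txn 6 (Dr Receivables, Cr Loans, amount 308): Expenses=-86 Inventory=-13 Loans=506 Receivables=-407
After txn 7 (Dr Inventory, Cr Loans, amount 167): Expenses=-86 Inventory=154 Loans=339 Receivables=-407
After txn 8 (Dr Expenses, Cr Receivables, amount 417): Expenses=331 Inventory=154 Loans=339 Receivables=-824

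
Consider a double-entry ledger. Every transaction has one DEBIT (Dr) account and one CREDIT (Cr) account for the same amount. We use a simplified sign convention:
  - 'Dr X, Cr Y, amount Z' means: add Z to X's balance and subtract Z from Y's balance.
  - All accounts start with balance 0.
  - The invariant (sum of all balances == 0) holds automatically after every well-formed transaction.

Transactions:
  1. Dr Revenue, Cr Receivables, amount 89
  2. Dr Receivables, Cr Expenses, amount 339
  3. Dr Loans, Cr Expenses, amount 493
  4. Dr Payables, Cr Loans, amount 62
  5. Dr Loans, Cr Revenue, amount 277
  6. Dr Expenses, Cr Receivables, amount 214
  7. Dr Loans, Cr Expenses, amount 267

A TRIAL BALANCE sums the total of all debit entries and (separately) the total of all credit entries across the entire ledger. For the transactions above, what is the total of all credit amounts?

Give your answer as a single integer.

Answer: 1741

Derivation:
Txn 1: credit+=89
Txn 2: credit+=339
Txn 3: credit+=493
Txn 4: credit+=62
Txn 5: credit+=277
Txn 6: credit+=214
Txn 7: credit+=267
Total credits = 1741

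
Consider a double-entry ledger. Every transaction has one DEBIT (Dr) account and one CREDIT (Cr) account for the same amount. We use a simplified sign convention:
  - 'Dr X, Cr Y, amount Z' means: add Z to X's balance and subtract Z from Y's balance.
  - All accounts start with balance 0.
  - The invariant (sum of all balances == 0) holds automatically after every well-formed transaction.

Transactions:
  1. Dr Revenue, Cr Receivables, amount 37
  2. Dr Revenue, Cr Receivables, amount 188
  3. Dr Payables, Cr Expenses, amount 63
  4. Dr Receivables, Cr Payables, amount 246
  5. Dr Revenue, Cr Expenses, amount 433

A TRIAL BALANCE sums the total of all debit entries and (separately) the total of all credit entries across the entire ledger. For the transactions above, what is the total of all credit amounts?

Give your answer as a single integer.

Answer: 967

Derivation:
Txn 1: credit+=37
Txn 2: credit+=188
Txn 3: credit+=63
Txn 4: credit+=246
Txn 5: credit+=433
Total credits = 967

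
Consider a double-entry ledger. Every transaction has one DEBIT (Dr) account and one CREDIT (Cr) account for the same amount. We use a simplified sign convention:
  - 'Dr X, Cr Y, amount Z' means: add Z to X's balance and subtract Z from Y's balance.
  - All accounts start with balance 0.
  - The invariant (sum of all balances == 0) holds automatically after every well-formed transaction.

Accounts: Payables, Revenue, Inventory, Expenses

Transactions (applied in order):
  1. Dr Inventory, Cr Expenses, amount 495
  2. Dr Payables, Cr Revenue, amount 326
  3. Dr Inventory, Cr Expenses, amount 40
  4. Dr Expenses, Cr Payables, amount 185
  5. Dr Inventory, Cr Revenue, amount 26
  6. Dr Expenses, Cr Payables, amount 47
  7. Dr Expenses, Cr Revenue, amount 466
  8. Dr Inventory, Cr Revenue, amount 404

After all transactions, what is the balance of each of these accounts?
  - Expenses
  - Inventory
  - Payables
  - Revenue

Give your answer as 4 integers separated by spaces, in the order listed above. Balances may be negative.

After txn 1 (Dr Inventory, Cr Expenses, amount 495): Expenses=-495 Inventory=495
After txn 2 (Dr Payables, Cr Revenue, amount 326): Expenses=-495 Inventory=495 Payables=326 Revenue=-326
After txn 3 (Dr Inventory, Cr Expenses, amount 40): Expenses=-535 Inventory=535 Payables=326 Revenue=-326
After txn 4 (Dr Expenses, Cr Payables, amount 185): Expenses=-350 Inventory=535 Payables=141 Revenue=-326
After txn 5 (Dr Inventory, Cr Revenue, amount 26): Expenses=-350 Inventory=561 Payables=141 Revenue=-352
After txn 6 (Dr Expenses, Cr Payables, amount 47): Expenses=-303 Inventory=561 Payables=94 Revenue=-352
After txn 7 (Dr Expenses, Cr Revenue, amount 466): Expenses=163 Inventory=561 Payables=94 Revenue=-818
After txn 8 (Dr Inventory, Cr Revenue, amount 404): Expenses=163 Inventory=965 Payables=94 Revenue=-1222

Answer: 163 965 94 -1222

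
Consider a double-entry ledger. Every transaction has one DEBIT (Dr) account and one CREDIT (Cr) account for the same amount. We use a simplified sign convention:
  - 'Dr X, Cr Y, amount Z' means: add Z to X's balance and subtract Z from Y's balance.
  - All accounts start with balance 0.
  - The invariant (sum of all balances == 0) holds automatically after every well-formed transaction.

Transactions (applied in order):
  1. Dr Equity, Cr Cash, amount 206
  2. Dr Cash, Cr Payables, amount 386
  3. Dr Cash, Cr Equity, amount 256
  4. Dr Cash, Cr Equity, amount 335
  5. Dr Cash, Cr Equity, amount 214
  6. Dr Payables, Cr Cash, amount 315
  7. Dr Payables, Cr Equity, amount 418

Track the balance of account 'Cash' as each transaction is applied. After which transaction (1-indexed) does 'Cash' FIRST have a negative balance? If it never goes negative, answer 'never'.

Answer: 1

Derivation:
After txn 1: Cash=-206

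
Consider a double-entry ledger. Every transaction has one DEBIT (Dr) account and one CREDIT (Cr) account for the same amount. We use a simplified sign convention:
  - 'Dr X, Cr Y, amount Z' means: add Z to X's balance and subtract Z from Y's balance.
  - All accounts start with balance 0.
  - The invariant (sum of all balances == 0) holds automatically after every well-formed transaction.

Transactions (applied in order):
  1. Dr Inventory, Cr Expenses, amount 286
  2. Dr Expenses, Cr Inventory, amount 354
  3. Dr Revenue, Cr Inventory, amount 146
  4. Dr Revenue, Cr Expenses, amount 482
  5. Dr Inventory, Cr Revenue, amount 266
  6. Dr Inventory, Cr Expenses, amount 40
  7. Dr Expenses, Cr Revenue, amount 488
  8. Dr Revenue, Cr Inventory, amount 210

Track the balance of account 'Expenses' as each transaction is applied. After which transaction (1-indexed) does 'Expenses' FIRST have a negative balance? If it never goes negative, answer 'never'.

Answer: 1

Derivation:
After txn 1: Expenses=-286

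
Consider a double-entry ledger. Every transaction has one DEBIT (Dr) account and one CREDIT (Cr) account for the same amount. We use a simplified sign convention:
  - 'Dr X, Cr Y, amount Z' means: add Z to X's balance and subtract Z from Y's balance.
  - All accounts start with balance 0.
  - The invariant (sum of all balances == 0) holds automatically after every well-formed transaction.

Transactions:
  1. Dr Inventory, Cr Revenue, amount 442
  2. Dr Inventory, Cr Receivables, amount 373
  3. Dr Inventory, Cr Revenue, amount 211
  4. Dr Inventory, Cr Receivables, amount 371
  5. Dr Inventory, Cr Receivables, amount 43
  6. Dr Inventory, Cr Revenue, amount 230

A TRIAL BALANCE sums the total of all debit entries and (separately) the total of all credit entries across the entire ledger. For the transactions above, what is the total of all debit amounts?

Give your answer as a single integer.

Answer: 1670

Derivation:
Txn 1: debit+=442
Txn 2: debit+=373
Txn 3: debit+=211
Txn 4: debit+=371
Txn 5: debit+=43
Txn 6: debit+=230
Total debits = 1670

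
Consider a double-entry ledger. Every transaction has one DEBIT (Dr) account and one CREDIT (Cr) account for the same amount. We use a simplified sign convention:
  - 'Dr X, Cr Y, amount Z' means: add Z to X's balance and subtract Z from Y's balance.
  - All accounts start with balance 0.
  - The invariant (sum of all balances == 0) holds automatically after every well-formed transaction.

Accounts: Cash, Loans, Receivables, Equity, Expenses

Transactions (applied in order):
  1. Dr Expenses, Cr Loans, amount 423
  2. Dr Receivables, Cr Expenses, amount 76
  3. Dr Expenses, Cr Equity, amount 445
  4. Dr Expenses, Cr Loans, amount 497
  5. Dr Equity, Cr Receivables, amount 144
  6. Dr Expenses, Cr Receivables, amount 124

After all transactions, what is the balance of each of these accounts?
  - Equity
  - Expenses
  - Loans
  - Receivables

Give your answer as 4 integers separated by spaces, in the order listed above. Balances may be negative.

After txn 1 (Dr Expenses, Cr Loans, amount 423): Expenses=423 Loans=-423
After txn 2 (Dr Receivables, Cr Expenses, amount 76): Expenses=347 Loans=-423 Receivables=76
After txn 3 (Dr Expenses, Cr Equity, amount 445): Equity=-445 Expenses=792 Loans=-423 Receivables=76
After txn 4 (Dr Expenses, Cr Loans, amount 497): Equity=-445 Expenses=1289 Loans=-920 Receivables=76
After txn 5 (Dr Equity, Cr Receivables, amount 144): Equity=-301 Expenses=1289 Loans=-920 Receivables=-68
After txn 6 (Dr Expenses, Cr Receivables, amount 124): Equity=-301 Expenses=1413 Loans=-920 Receivables=-192

Answer: -301 1413 -920 -192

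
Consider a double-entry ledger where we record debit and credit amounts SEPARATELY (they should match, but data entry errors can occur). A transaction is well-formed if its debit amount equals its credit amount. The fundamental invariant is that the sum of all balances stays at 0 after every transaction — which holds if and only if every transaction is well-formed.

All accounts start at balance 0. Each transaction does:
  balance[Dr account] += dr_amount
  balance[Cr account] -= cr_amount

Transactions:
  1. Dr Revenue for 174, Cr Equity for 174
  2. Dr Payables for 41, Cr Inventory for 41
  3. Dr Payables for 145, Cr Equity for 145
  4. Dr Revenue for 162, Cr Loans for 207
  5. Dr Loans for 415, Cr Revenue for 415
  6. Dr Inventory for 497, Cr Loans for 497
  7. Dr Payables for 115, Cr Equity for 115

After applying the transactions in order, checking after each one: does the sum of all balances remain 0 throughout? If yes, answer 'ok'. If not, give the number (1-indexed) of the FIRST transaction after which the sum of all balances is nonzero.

Answer: 4

Derivation:
After txn 1: dr=174 cr=174 sum_balances=0
After txn 2: dr=41 cr=41 sum_balances=0
After txn 3: dr=145 cr=145 sum_balances=0
After txn 4: dr=162 cr=207 sum_balances=-45
After txn 5: dr=415 cr=415 sum_balances=-45
After txn 6: dr=497 cr=497 sum_balances=-45
After txn 7: dr=115 cr=115 sum_balances=-45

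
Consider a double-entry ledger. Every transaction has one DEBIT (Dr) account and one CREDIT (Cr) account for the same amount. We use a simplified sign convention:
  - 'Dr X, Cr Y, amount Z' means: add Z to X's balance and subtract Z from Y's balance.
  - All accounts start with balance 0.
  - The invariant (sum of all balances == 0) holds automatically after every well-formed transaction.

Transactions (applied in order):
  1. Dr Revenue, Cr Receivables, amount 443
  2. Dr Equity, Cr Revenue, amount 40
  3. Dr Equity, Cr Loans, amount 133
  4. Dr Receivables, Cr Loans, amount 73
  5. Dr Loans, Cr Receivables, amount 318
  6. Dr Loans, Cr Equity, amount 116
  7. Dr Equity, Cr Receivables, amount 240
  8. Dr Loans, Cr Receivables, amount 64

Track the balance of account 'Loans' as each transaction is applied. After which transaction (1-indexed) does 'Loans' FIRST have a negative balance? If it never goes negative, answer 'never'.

Answer: 3

Derivation:
After txn 1: Loans=0
After txn 2: Loans=0
After txn 3: Loans=-133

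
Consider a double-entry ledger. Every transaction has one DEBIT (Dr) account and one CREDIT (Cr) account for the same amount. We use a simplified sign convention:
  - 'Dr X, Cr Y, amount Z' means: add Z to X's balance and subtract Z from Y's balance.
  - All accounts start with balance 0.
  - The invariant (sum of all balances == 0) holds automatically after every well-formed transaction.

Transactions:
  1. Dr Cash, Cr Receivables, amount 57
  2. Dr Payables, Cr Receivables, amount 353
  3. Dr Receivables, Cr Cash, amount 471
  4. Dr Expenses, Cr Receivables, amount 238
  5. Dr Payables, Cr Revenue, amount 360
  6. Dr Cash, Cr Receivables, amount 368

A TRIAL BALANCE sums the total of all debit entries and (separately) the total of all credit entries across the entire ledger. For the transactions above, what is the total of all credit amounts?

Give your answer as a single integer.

Answer: 1847

Derivation:
Txn 1: credit+=57
Txn 2: credit+=353
Txn 3: credit+=471
Txn 4: credit+=238
Txn 5: credit+=360
Txn 6: credit+=368
Total credits = 1847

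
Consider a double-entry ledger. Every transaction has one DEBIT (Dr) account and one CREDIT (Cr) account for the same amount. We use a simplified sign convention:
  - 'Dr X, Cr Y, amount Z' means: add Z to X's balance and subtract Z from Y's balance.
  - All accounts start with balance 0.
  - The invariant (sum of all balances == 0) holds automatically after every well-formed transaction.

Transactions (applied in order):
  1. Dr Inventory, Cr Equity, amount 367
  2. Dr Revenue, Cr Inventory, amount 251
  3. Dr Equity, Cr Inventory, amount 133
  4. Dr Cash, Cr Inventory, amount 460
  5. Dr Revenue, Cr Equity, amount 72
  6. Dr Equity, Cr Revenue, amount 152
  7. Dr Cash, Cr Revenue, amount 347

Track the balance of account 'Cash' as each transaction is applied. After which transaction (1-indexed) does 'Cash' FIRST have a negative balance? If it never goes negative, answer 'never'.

After txn 1: Cash=0
After txn 2: Cash=0
After txn 3: Cash=0
After txn 4: Cash=460
After txn 5: Cash=460
After txn 6: Cash=460
After txn 7: Cash=807

Answer: never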